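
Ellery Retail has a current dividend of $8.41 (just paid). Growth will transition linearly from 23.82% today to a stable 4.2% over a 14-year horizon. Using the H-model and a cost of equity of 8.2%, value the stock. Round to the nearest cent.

H-model: P₀ = D₀[(1+g_L) + H(g_S−g_L)]/(r−g_L), with H = 14/2 = 7.
P₀ = 8.41 × [(1+0.042) + 7×(0.2382−0.042)] / (0.082−0.042)
   = 8.41 × 2.4154 / 0.04 = 507.8379

$507.84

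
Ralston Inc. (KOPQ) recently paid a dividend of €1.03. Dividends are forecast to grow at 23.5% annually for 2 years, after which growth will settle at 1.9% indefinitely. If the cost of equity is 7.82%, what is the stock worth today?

€25.79

Two-stage DDM. Project D₁…D_2 at 0.235, terminal growth 0.019, discount at r = 0.0782.
D_1 = 1.2720
D_2 = 1.5710
Terminal value at t=2: TV = D_3/(r−g) = 1.6008/(0.0782−0.019) = 27.0411
P₀ = 1.2720/(1+0.0782)^1 + 1.5710/(1+0.0782)^2 + 27.0411/(1+0.0782)^2 = 25.7920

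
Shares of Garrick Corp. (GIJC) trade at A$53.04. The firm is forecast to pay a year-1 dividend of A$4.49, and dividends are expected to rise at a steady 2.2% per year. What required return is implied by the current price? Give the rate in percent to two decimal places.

Rearranging the constant-growth DDM: r = D₁/P₀ + g.
r = 4.4900 / 53.04 + 0.022 = 0.08465 + 0.022 = 0.10665

10.67%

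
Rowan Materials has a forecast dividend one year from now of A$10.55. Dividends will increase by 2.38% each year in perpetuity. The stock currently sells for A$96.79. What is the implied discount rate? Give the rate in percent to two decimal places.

Rearranging the constant-growth DDM: r = D₁/P₀ + g.
r = 10.5500 / 96.79 + 0.0238 = 0.10900 + 0.0238 = 0.13280

13.28%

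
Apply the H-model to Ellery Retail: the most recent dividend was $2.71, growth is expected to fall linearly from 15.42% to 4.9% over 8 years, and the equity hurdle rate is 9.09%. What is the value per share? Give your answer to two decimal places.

H-model: P₀ = D₀[(1+g_L) + H(g_S−g_L)]/(r−g_L), with H = 8/2 = 4.
P₀ = 2.71 × [(1+0.049) + 4×(0.1542−0.049)] / (0.0909−0.049)
   = 2.71 × 1.4698 / 0.0419 = 95.0634

$95.06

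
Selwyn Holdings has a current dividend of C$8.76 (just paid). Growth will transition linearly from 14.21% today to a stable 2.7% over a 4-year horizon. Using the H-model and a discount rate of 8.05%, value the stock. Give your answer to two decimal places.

H-model: P₀ = D₀[(1+g_L) + H(g_S−g_L)]/(r−g_L), with H = 4/2 = 2.
P₀ = 8.76 × [(1+0.027) + 2×(0.1421−0.027)] / (0.0805−0.027)
   = 8.76 × 1.2572 / 0.0535 = 205.8518

C$205.85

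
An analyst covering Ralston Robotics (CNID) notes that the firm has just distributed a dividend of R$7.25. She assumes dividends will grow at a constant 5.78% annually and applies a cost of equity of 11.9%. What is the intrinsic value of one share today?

Gordon growth model: P₀ = D₁/(r − g). D₁ = 7.25 × (1 + 0.0578) = 7.6691.
P₀ = 7.6691 / (0.119 − 0.0578) = 7.6691 / 0.0612 = 125.3113

R$125.31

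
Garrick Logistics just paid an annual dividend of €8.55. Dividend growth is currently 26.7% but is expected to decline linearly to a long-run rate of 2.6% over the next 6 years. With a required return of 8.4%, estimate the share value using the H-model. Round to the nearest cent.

H-model: P₀ = D₀[(1+g_L) + H(g_S−g_L)]/(r−g_L), with H = 6/2 = 3.
P₀ = 8.55 × [(1+0.026) + 3×(0.267−0.026)] / (0.084−0.026)
   = 8.55 × 1.7490 / 0.058 = 257.8267

€257.83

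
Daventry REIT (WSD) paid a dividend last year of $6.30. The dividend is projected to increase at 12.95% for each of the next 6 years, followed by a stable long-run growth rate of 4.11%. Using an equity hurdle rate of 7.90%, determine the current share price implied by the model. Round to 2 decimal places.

Two-stage DDM. Project D₁…D_6 at 0.1295, terminal growth 0.0411, discount at r = 0.079.
D_1 = 7.1158
D_2 = 8.0374
D_3 = 9.0782
D_4 = 10.2538
D_5 = 11.5817
D_6 = 13.0815
Terminal value at t=6: TV = D_7/(r−g) = 13.6192/(0.079−0.0411) = 359.3447
P₀ = 7.1158/(1+0.079)^1 + 8.0374/(1+0.079)^2 + 9.0782/(1+0.079)^3 + 10.2538/(1+0.079)^4 + 11.5817/(1+0.079)^5 + 13.0815/(1+0.079)^6 + 359.3447/(1+0.079)^6 = 272.2085

$272.21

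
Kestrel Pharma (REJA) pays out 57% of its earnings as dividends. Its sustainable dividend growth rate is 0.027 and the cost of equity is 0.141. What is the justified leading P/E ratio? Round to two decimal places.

5.00

Justified leading P/E = b/(r−g) = 0.57/(0.141−0.027) = 5.0000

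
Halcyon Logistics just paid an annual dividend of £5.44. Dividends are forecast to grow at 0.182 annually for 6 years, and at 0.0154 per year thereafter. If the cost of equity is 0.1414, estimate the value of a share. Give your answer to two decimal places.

£91.02

Two-stage DDM. Project D₁…D_6 at 0.182, terminal growth 0.0154, discount at r = 0.1414.
D_1 = 6.4301
D_2 = 7.6004
D_3 = 8.9836
D_4 = 10.6186
D_5 = 12.5512
D_6 = 14.8356
Terminal value at t=6: TV = D_7/(r−g) = 15.0640/(0.1414−0.0154) = 119.5557
P₀ = 6.4301/(1+0.1414)^1 + 7.6004/(1+0.1414)^2 + 8.9836/(1+0.1414)^3 + 10.6186/(1+0.1414)^4 + 12.5512/(1+0.1414)^5 + 14.8356/(1+0.1414)^6 + 119.5557/(1+0.1414)^6 = 91.0216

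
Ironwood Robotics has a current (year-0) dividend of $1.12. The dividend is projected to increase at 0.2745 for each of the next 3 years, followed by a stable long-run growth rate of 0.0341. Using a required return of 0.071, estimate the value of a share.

$57.70

Two-stage DDM. Project D₁…D_3 at 0.2745, terminal growth 0.0341, discount at r = 0.071.
D_1 = 1.4274
D_2 = 1.8193
D_3 = 2.3187
Terminal value at t=3: TV = D_4/(r−g) = 2.3977/(0.071−0.0341) = 64.9791
P₀ = 1.4274/(1+0.071)^1 + 1.8193/(1+0.071)^2 + 2.3187/(1+0.071)^3 + 64.9791/(1+0.071)^3 = 57.7002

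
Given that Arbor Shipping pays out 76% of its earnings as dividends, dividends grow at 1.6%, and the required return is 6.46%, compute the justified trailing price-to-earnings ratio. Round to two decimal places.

Justified trailing P/E = b(1+g)/(r−g) = 0.76×(1+0.016)/(0.0646−0.016) = 15.8881

15.89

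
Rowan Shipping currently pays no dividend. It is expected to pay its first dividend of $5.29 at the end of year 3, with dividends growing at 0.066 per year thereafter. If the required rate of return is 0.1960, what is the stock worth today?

$28.45

Deferred-dividend DDM. At t=2 the remaining stream is a growing perpetuity with first payment D_3 = 5.29.
V_2 = D_3/(r−g) = 5.29/(0.196−0.066) = 40.6923
P₀ = V_2/(1+r)^2 = 40.6923/(1+0.196)^2 = 28.4479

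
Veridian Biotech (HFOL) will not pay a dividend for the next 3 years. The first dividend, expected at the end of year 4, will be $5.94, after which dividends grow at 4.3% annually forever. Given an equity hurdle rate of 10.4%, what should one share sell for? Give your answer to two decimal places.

$72.37

Deferred-dividend DDM. At t=3 the remaining stream is a growing perpetuity with first payment D_4 = 5.94.
V_3 = D_4/(r−g) = 5.94/(0.104−0.043) = 97.3770
P₀ = V_3/(1+r)^3 = 97.3770/(1+0.104)^3 = 72.3685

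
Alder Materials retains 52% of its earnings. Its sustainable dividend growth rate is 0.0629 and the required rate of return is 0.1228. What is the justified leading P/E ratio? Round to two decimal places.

8.01

Payout ratio b = 1 − 0.52 = 0.48.
Justified leading P/E = b/(r−g) = 0.48/(0.1228−0.0629) = 8.0134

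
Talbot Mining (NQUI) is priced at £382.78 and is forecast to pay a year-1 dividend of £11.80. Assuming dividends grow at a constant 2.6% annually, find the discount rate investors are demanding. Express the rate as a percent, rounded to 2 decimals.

Rearranging the constant-growth DDM: r = D₁/P₀ + g.
r = 11.8000 / 382.78 + 0.026 = 0.03083 + 0.026 = 0.05683

5.68%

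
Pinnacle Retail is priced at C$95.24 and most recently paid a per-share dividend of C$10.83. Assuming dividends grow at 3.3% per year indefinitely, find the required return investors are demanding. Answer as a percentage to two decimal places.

15.05%

Rearranging the constant-growth DDM: r = D₁/P₀ + g.
D₁ = 10.83 × (1 + 0.033) = 11.1874.
r = 11.1874 / 95.24 + 0.033 = 0.11747 + 0.033 = 0.15047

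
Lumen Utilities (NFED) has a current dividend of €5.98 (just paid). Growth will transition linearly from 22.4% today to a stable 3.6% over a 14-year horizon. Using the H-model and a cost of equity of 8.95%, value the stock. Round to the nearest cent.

H-model: P₀ = D₀[(1+g_L) + H(g_S−g_L)]/(r−g_L), with H = 14/2 = 7.
P₀ = 5.98 × [(1+0.036) + 7×(0.224−0.036)] / (0.0895−0.036)
   = 5.98 × 2.3520 / 0.0535 = 262.8964

€262.90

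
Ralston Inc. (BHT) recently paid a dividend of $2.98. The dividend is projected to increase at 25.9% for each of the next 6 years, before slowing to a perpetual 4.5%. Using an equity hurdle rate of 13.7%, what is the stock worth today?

Two-stage DDM. Project D₁…D_6 at 0.259, terminal growth 0.045, discount at r = 0.137.
D_1 = 3.7518
D_2 = 4.7235
D_3 = 5.9469
D_4 = 7.4872
D_5 = 9.4264
D_6 = 11.8678
Terminal value at t=6: TV = D_7/(r−g) = 12.4019/(0.137−0.045) = 134.8029
P₀ = 3.7518/(1+0.137)^1 + 4.7235/(1+0.137)^2 + 5.9469/(1+0.137)^3 + 7.4872/(1+0.137)^4 + 9.4264/(1+0.137)^5 + 11.8678/(1+0.137)^6 + 134.8029/(1+0.137)^6 = 88.3262

$88.33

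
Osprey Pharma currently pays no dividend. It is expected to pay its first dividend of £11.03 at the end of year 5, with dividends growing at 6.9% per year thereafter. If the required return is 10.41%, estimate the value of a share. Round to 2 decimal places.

£211.46

Deferred-dividend DDM. At t=4 the remaining stream is a growing perpetuity with first payment D_5 = 11.03.
V_4 = D_5/(r−g) = 11.03/(0.1041−0.069) = 314.2450
P₀ = V_4/(1+r)^4 = 314.2450/(1+0.1041)^4 = 211.4632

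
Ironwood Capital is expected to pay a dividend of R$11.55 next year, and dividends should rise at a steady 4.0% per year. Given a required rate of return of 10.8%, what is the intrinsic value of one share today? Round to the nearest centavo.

Gordon growth model: P₀ = D₁/(r − g), with D₁ = 11.55 given directly.
P₀ = 11.5500 / (0.108 − 0.04) = 11.5500 / 0.068 = 169.8529

R$169.85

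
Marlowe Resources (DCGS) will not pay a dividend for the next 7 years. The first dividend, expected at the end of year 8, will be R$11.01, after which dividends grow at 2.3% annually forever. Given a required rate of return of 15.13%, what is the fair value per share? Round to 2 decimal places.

Deferred-dividend DDM. At t=7 the remaining stream is a growing perpetuity with first payment D_8 = 11.01.
V_7 = D_8/(r−g) = 11.01/(0.1513−0.023) = 85.8145
P₀ = V_7/(1+r)^7 = 85.8145/(1+0.1513)^7 = 32.0067

R$32.01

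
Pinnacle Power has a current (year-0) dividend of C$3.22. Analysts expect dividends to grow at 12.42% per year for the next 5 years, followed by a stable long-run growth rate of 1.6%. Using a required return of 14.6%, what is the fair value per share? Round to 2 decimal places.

Two-stage DDM. Project D₁…D_5 at 0.1242, terminal growth 0.016, discount at r = 0.146.
D_1 = 3.6199
D_2 = 4.0695
D_3 = 4.5750
D_4 = 5.1432
D_5 = 5.7819
Terminal value at t=5: TV = D_6/(r−g) = 5.8745/(0.146−0.016) = 45.1881
P₀ = 3.6199/(1+0.146)^1 + 4.0695/(1+0.146)^2 + 4.5750/(1+0.146)^3 + 5.1432/(1+0.146)^4 + 5.7819/(1+0.146)^5 + 45.1881/(1+0.146)^5 = 38.0655

C$38.07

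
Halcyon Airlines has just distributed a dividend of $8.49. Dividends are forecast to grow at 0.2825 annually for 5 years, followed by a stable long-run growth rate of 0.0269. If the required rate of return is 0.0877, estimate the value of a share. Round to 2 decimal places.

$398.28

Two-stage DDM. Project D₁…D_5 at 0.2825, terminal growth 0.0269, discount at r = 0.0877.
D_1 = 10.8884
D_2 = 13.9644
D_3 = 17.9093
D_4 = 22.9687
D_5 = 29.4574
Terminal value at t=5: TV = D_6/(r−g) = 30.2498/(0.0877−0.0269) = 497.5298
P₀ = 10.8884/(1+0.0877)^1 + 13.9644/(1+0.0877)^2 + 17.9093/(1+0.0877)^3 + 22.9687/(1+0.0877)^4 + 29.4574/(1+0.0877)^5 + 497.5298/(1+0.0877)^5 = 398.2829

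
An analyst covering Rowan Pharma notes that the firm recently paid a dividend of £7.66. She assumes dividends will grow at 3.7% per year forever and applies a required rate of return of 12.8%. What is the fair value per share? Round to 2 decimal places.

Gordon growth model: P₀ = D₁/(r − g). D₁ = 7.66 × (1 + 0.037) = 7.9434.
P₀ = 7.9434 / (0.128 − 0.037) = 7.9434 / 0.091 = 87.2903

£87.29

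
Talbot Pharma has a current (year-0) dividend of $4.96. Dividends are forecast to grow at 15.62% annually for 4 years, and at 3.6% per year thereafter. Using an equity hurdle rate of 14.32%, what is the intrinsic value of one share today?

Two-stage DDM. Project D₁…D_4 at 0.1562, terminal growth 0.036, discount at r = 0.1432.
D_1 = 5.7348
D_2 = 6.6305
D_3 = 7.6662
D_4 = 8.8637
Terminal value at t=4: TV = D_5/(r−g) = 9.1828/(0.1432−0.036) = 85.6601
P₀ = 5.7348/(1+0.1432)^1 + 6.6305/(1+0.1432)^2 + 7.6662/(1+0.1432)^3 + 8.8637/(1+0.1432)^4 + 85.6601/(1+0.1432)^4 = 70.5626

$70.56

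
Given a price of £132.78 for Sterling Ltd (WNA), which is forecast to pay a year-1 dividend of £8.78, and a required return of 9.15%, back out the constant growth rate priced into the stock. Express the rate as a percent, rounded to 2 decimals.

From P₀ = D₁/(r − g), the implied growth is g = r − D₁/P₀.
g = 0.0915 − 8.78/132.78 = 0.0915 − 0.06612 = 0.02538

2.54%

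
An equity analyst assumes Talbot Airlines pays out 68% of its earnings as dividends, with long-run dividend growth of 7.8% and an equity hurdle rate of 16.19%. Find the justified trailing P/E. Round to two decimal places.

8.74

Justified trailing P/E = b(1+g)/(r−g) = 0.68×(1+0.078)/(0.1619−0.078) = 8.7371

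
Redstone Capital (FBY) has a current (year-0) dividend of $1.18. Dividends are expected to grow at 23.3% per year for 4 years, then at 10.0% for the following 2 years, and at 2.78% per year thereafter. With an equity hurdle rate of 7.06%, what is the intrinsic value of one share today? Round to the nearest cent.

Three-stage DDM. Project D₁…D_6; terminal Gordon value at t=6 with g = 0.0278; discount at r = 0.0706.
D_1 = 1.4549
D_2 = 1.7939
D_3 = 2.2119
D_4 = 2.7273
D_5 = 3.0000
D_6 = 3.3000
TV_6 = 3.3918/(0.0706−0.0278) = 79.2473
P₀ = Σ Dₜ/(1+r)ᵗ + TV_6/(1+r)^6 = 63.7558

$63.76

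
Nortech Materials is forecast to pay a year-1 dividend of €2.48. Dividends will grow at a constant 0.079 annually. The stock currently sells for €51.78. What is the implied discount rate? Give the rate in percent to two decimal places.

Rearranging the constant-growth DDM: r = D₁/P₀ + g.
r = 2.4800 / 51.78 + 0.079 = 0.04789 + 0.079 = 0.12689

12.69%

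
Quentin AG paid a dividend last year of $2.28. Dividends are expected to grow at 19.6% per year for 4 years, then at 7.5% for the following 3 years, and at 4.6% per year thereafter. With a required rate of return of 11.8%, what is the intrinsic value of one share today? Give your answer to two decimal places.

$57.68

Three-stage DDM. Project D₁…D_7; terminal Gordon value at t=7 with g = 0.046; discount at r = 0.118.
D_1 = 2.7269
D_2 = 3.2613
D_3 = 3.9006
D_4 = 4.6651
D_5 = 5.0150
D_6 = 5.3911
D_7 = 5.7954
TV_7 = 6.0620/(0.118−0.046) = 84.1946
P₀ = Σ Dₜ/(1+r)ᵗ + TV_7/(1+r)^7 = 57.6769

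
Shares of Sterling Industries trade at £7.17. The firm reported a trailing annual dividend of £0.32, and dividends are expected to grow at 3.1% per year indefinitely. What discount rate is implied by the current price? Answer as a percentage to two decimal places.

7.70%

Rearranging the constant-growth DDM: r = D₁/P₀ + g.
D₁ = 0.32 × (1 + 0.031) = 0.3299.
r = 0.3299 / 7.17 + 0.031 = 0.04601 + 0.031 = 0.07701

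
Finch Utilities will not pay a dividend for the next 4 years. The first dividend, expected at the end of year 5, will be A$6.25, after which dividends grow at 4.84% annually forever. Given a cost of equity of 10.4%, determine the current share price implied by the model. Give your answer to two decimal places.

A$75.67

Deferred-dividend DDM. At t=4 the remaining stream is a growing perpetuity with first payment D_5 = 6.25.
V_4 = D_5/(r−g) = 6.25/(0.104−0.0484) = 112.4101
P₀ = V_4/(1+r)^4 = 112.4101/(1+0.104)^4 = 75.6709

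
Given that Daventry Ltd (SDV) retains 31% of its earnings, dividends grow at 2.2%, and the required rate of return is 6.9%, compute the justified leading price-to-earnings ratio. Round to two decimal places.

Payout ratio b = 1 − 0.31 = 0.69.
Justified leading P/E = b/(r−g) = 0.69/(0.069−0.022) = 14.6809

14.68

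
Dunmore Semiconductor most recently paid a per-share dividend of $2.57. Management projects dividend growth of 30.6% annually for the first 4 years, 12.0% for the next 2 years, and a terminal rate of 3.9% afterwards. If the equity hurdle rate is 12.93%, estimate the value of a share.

$76.09

Three-stage DDM. Project D₁…D_6; terminal Gordon value at t=6 with g = 0.039; discount at r = 0.1293.
D_1 = 3.3564
D_2 = 4.3835
D_3 = 5.7248
D_4 = 7.4766
D_5 = 8.3738
D_6 = 9.3787
TV_6 = 9.7445/(0.1293−0.039) = 107.9120
P₀ = Σ Dₜ/(1+r)ᵗ + TV_6/(1+r)^6 = 76.0870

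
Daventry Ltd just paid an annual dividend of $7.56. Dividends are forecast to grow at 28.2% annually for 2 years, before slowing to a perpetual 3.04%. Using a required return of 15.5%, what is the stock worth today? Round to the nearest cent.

Two-stage DDM. Project D₁…D_2 at 0.282, terminal growth 0.0304, discount at r = 0.155.
D_1 = 9.6919
D_2 = 12.4250
Terminal value at t=2: TV = D_3/(r−g) = 12.8028/(0.155−0.0304) = 102.7509
P₀ = 9.6919/(1+0.155)^1 + 12.4250/(1+0.155)^2 + 102.7509/(1+0.155)^2 = 94.7284

$94.73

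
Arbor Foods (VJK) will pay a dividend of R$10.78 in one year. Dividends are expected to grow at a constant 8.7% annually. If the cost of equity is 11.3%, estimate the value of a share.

R$414.62

Gordon growth model: P₀ = D₁/(r − g), with D₁ = 10.78 given directly.
P₀ = 10.7800 / (0.113 − 0.087) = 10.7800 / 0.026 = 414.6154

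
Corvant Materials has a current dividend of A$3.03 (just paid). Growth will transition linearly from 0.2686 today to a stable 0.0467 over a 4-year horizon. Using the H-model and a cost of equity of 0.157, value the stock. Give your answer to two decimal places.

H-model: P₀ = D₀[(1+g_L) + H(g_S−g_L)]/(r−g_L), with H = 4/2 = 2.
P₀ = 3.03 × [(1+0.0467) + 2×(0.2686−0.0467)] / (0.157−0.0467)
   = 3.03 × 1.4905 / 0.1103 = 40.9448

A$40.94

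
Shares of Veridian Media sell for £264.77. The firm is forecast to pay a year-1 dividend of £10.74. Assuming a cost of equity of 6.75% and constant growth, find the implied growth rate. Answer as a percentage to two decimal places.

From P₀ = D₁/(r − g), the implied growth is g = r − D₁/P₀.
g = 0.0675 − 10.74/264.77 = 0.0675 − 0.04056 = 0.02694

2.69%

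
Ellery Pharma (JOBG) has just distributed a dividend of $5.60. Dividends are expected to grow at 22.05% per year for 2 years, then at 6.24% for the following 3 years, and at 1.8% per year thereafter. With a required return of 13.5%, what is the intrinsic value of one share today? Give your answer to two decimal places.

$75.75

Three-stage DDM. Project D₁…D_5; terminal Gordon value at t=5 with g = 0.018; discount at r = 0.135.
D_1 = 6.8348
D_2 = 8.3419
D_3 = 8.8624
D_4 = 9.4154
D_5 = 10.0029
TV_5 = 10.1830/(0.135−0.018) = 87.0342
P₀ = Σ Dₜ/(1+r)ᵗ + TV_5/(1+r)^5 = 75.7501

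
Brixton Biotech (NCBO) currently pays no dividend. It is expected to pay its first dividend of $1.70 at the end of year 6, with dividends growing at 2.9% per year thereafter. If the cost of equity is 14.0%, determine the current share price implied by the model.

Deferred-dividend DDM. At t=5 the remaining stream is a growing perpetuity with first payment D_6 = 1.70.
V_5 = D_6/(r−g) = 1.70/(0.14−0.029) = 15.3153
P₀ = V_5/(1+r)^5 = 15.3153/(1+0.14)^5 = 7.9543

$7.95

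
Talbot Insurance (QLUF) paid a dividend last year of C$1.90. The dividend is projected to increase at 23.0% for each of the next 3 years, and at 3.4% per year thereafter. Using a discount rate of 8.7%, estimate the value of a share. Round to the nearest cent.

Two-stage DDM. Project D₁…D_3 at 0.23, terminal growth 0.034, discount at r = 0.087.
D_1 = 2.3370
D_2 = 2.8745
D_3 = 3.5356
Terminal value at t=3: TV = D_4/(r−g) = 3.6559/(0.087−0.034) = 68.9785
P₀ = 2.3370/(1+0.087)^1 + 2.8745/(1+0.087)^2 + 3.5356/(1+0.087)^3 + 68.9785/(1+0.087)^3 = 61.0418

C$61.04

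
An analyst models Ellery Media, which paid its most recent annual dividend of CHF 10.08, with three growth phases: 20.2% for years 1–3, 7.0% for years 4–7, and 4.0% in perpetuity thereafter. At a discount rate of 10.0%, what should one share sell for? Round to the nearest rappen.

Three-stage DDM. Project D₁…D_7; terminal Gordon value at t=7 with g = 0.04; discount at r = 0.1.
D_1 = 12.1162
D_2 = 14.5636
D_3 = 17.5055
D_4 = 18.7309
D_5 = 20.0420
D_6 = 21.4450
D_7 = 22.9461
TV_7 = 23.8640/(0.1−0.04) = 397.7326
P₀ = Σ Dₜ/(1+r)ᵗ + TV_7/(1+r)^7 = 289.4206

CHF 289.42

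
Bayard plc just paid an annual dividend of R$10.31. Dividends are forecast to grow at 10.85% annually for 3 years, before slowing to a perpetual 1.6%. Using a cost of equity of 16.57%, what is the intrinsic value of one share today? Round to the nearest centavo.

R$88.16

Two-stage DDM. Project D₁…D_3 at 0.1085, terminal growth 0.016, discount at r = 0.1657.
D_1 = 11.4286
D_2 = 12.6686
D_3 = 14.0432
Terminal value at t=3: TV = D_4/(r−g) = 14.2679/(0.1657−0.016) = 95.3098
P₀ = 11.4286/(1+0.1657)^1 + 12.6686/(1+0.1657)^2 + 14.0432/(1+0.1657)^3 + 95.3098/(1+0.1657)^3 = 88.1623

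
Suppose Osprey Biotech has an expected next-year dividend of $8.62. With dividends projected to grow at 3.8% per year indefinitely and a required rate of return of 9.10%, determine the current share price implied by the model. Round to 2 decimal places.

$162.64

Gordon growth model: P₀ = D₁/(r − g), with D₁ = 8.62 given directly.
P₀ = 8.6200 / (0.091 − 0.038) = 8.6200 / 0.053 = 162.6415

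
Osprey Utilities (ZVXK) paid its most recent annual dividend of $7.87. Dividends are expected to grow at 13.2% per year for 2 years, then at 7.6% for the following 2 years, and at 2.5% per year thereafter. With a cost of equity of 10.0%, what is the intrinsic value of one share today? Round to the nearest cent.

Three-stage DDM. Project D₁…D_4; terminal Gordon value at t=4 with g = 0.025; discount at r = 0.1.
D_1 = 8.9088
D_2 = 10.0848
D_3 = 10.8513
D_4 = 11.6759
TV_4 = 11.9678/(0.1−0.025) = 159.5713
P₀ = Σ Dₜ/(1+r)ᵗ + TV_4/(1+r)^4 = 141.5504

$141.55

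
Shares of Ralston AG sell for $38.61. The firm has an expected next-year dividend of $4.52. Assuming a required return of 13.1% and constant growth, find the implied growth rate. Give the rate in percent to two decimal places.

1.39%

From P₀ = D₁/(r − g), the implied growth is g = r − D₁/P₀.
g = 0.131 − 4.52/38.61 = 0.131 − 0.11707 = 0.01393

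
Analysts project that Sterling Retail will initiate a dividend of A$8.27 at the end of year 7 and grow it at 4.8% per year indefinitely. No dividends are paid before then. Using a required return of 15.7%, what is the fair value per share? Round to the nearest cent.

A$31.63

Deferred-dividend DDM. At t=6 the remaining stream is a growing perpetuity with first payment D_7 = 8.27.
V_6 = D_7/(r−g) = 8.27/(0.157−0.048) = 75.8716
P₀ = V_6/(1+r)^6 = 75.8716/(1+0.157)^6 = 31.6285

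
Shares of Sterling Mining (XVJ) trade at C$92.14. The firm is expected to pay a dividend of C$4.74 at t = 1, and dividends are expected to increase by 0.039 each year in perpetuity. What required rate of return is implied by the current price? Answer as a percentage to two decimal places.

9.04%

Rearranging the constant-growth DDM: r = D₁/P₀ + g.
r = 4.7400 / 92.14 + 0.039 = 0.05144 + 0.039 = 0.09044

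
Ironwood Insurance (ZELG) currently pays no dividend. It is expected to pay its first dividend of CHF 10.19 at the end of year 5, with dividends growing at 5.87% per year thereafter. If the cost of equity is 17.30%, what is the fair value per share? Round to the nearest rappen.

CHF 47.09

Deferred-dividend DDM. At t=4 the remaining stream is a growing perpetuity with first payment D_5 = 10.19.
V_4 = D_5/(r−g) = 10.19/(0.173−0.0587) = 89.1514
P₀ = V_4/(1+r)^4 = 89.1514/(1+0.173)^4 = 47.0908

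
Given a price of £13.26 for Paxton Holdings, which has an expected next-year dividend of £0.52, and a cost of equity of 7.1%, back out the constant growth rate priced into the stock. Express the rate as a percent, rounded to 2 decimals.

From P₀ = D₁/(r − g), the implied growth is g = r − D₁/P₀.
g = 0.071 − 0.52/13.26 = 0.071 − 0.03922 = 0.03178

3.18%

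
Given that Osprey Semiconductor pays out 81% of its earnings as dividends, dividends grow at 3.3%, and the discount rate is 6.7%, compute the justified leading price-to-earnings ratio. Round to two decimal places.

23.82

Justified leading P/E = b/(r−g) = 0.81/(0.067−0.033) = 23.8235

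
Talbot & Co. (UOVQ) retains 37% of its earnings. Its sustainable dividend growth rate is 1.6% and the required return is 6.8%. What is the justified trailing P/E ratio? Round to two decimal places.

12.31

Payout ratio b = 1 − 0.37 = 0.63.
Justified trailing P/E = b(1+g)/(r−g) = 0.63×(1+0.016)/(0.068−0.016) = 12.3092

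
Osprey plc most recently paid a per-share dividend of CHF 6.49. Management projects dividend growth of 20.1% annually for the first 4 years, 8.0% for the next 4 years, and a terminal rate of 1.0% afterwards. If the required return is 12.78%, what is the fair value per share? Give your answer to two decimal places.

CHF 120.63

Three-stage DDM. Project D₁…D_8; terminal Gordon value at t=8 with g = 0.01; discount at r = 0.1278.
D_1 = 7.7945
D_2 = 9.3612
D_3 = 11.2428
D_4 = 13.5026
D_5 = 14.5828
D_6 = 15.7494
D_7 = 17.0094
D_8 = 18.3701
TV_8 = 18.5538/(0.1278−0.01) = 157.5026
P₀ = Σ Dₜ/(1+r)ᵗ + TV_8/(1+r)^8 = 120.6260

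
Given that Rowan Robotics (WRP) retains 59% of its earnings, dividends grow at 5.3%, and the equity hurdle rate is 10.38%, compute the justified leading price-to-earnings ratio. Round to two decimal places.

Payout ratio b = 1 − 0.59 = 0.41.
Justified leading P/E = b/(r−g) = 0.41/(0.1038−0.053) = 8.0709

8.07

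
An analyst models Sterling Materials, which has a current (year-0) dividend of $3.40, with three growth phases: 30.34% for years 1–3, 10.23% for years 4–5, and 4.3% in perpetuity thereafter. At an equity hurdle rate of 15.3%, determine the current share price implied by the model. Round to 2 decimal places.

$64.85

Three-stage DDM. Project D₁…D_5; terminal Gordon value at t=5 with g = 0.043; discount at r = 0.153.
D_1 = 4.4316
D_2 = 5.7761
D_3 = 7.5286
D_4 = 8.2987
D_5 = 9.1477
TV_5 = 9.5410/(0.153−0.043) = 86.7368
P₀ = Σ Dₜ/(1+r)ᵗ + TV_5/(1+r)^5 = 64.8502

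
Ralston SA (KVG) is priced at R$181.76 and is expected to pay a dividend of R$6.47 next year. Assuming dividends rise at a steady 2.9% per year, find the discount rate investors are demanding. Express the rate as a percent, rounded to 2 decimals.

Rearranging the constant-growth DDM: r = D₁/P₀ + g.
r = 6.4700 / 181.76 + 0.029 = 0.03560 + 0.029 = 0.06460

6.46%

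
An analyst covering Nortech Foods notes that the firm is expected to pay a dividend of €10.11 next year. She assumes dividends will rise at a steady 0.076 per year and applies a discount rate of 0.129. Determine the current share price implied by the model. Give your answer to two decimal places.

Gordon growth model: P₀ = D₁/(r − g), with D₁ = 10.11 given directly.
P₀ = 10.1100 / (0.129 − 0.076) = 10.1100 / 0.053 = 190.7547

€190.75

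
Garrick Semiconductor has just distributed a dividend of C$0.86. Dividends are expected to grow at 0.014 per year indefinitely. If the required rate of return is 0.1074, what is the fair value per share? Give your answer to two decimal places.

Gordon growth model: P₀ = D₁/(r − g). D₁ = 0.86 × (1 + 0.014) = 0.8720.
P₀ = 0.8720 / (0.1074 − 0.014) = 0.8720 / 0.0934 = 9.3366

C$9.34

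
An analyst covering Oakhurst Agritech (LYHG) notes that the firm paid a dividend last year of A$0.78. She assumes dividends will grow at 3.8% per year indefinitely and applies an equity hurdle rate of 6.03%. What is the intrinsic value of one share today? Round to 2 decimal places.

A$36.31

Gordon growth model: P₀ = D₁/(r − g). D₁ = 0.78 × (1 + 0.038) = 0.8096.
P₀ = 0.8096 / (0.0603 − 0.038) = 0.8096 / 0.0223 = 36.3067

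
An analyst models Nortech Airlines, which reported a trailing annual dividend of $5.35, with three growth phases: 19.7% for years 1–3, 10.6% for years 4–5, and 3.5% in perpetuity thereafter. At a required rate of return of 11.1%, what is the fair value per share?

$122.26

Three-stage DDM. Project D₁…D_5; terminal Gordon value at t=5 with g = 0.035; discount at r = 0.111.
D_1 = 6.4040
D_2 = 7.6655
D_3 = 9.1756
D_4 = 10.1483
D_5 = 11.2240
TV_5 = 11.6168/(0.111−0.035) = 152.8527
P₀ = Σ Dₜ/(1+r)ᵗ + TV_5/(1+r)^5 = 122.2605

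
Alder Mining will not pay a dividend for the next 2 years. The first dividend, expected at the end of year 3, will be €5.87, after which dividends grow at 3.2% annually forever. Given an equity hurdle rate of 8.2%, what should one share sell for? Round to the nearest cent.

Deferred-dividend DDM. At t=2 the remaining stream is a growing perpetuity with first payment D_3 = 5.87.
V_2 = D_3/(r−g) = 5.87/(0.082−0.032) = 117.4000
P₀ = V_2/(1+r)^2 = 117.4000/(1+0.082)^2 = 100.2798

€100.28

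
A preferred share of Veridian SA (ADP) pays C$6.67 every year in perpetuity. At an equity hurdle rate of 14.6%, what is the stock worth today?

C$45.68

Zero-growth DDM (perpetuity): P₀ = D/r = 6.67 / 0.146 = 45.6849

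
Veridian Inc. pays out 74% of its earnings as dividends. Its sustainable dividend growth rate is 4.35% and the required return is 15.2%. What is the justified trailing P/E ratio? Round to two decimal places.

Justified trailing P/E = b(1+g)/(r−g) = 0.74×(1+0.0435)/(0.152−0.0435) = 7.1170

7.12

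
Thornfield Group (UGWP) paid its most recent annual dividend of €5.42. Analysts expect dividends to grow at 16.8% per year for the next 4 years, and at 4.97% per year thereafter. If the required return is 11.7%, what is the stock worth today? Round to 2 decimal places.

Two-stage DDM. Project D₁…D_4 at 0.168, terminal growth 0.0497, discount at r = 0.117.
D_1 = 6.3306
D_2 = 7.3941
D_3 = 8.6363
D_4 = 10.0872
Terminal value at t=4: TV = D_5/(r−g) = 10.5885/(0.117−0.0497) = 157.3334
P₀ = 6.3306/(1+0.117)^1 + 7.3941/(1+0.117)^2 + 8.6363/(1+0.117)^3 + 10.0872/(1+0.117)^4 + 157.3334/(1+0.117)^4 = 125.3370

€125.34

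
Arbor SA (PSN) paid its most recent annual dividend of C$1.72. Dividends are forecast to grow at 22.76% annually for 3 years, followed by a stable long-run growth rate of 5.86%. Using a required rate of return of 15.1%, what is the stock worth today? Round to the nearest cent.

C$29.79

Two-stage DDM. Project D₁…D_3 at 0.2276, terminal growth 0.0586, discount at r = 0.151.
D_1 = 2.1115
D_2 = 2.5920
D_3 = 3.1820
Terminal value at t=3: TV = D_4/(r−g) = 3.3685/(0.151−0.0586) = 36.4552
P₀ = 2.1115/(1+0.151)^1 + 2.5920/(1+0.151)^2 + 3.1820/(1+0.151)^3 + 36.4552/(1+0.151)^3 = 29.7852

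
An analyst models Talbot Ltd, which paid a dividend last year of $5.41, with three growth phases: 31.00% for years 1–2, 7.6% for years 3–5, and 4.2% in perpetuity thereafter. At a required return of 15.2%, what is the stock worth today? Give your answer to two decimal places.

$85.49

Three-stage DDM. Project D₁…D_5; terminal Gordon value at t=5 with g = 0.042; discount at r = 0.152.
D_1 = 7.0871
D_2 = 9.2841
D_3 = 9.9897
D_4 = 10.7489
D_5 = 11.5658
TV_5 = 12.0516/(0.152−0.042) = 109.5599
P₀ = Σ Dₜ/(1+r)ᵗ + TV_5/(1+r)^5 = 85.4851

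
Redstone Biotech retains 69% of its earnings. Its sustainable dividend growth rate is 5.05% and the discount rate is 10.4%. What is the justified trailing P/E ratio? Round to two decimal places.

6.09

Payout ratio b = 1 − 0.69 = 0.31.
Justified trailing P/E = b(1+g)/(r−g) = 0.31×(1+0.0505)/(0.104−0.0505) = 6.0870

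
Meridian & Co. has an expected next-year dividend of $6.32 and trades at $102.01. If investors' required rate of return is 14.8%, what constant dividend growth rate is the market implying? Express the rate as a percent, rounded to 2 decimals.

8.60%

From P₀ = D₁/(r − g), the implied growth is g = r − D₁/P₀.
g = 0.148 − 6.32/102.01 = 0.148 − 0.06195 = 0.08605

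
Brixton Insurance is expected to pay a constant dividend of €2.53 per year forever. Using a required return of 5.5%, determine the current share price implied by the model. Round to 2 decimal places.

€46.00

Zero-growth DDM (perpetuity): P₀ = D/r = 2.53 / 0.055 = 46.0000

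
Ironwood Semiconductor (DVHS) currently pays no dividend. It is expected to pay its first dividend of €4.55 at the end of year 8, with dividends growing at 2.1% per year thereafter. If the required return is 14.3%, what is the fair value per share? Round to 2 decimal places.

Deferred-dividend DDM. At t=7 the remaining stream is a growing perpetuity with first payment D_8 = 4.55.
V_7 = D_8/(r−g) = 4.55/(0.143−0.021) = 37.2951
P₀ = V_7/(1+r)^7 = 37.2951/(1+0.143)^7 = 14.6328

€14.63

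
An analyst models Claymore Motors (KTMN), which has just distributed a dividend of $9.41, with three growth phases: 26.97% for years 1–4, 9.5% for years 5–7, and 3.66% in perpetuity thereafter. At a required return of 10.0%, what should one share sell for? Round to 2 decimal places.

Three-stage DDM. Project D₁…D_7; terminal Gordon value at t=7 with g = 0.0366; discount at r = 0.1.
D_1 = 11.9479
D_2 = 15.1702
D_3 = 19.2616
D_4 = 24.4565
D_5 = 26.7799
D_6 = 29.3239
D_7 = 32.1097
TV_7 = 33.2849/(0.1−0.0366) = 524.9989
P₀ = Σ Dₜ/(1+r)ᵗ + TV_7/(1+r)^7 = 373.6403

$373.64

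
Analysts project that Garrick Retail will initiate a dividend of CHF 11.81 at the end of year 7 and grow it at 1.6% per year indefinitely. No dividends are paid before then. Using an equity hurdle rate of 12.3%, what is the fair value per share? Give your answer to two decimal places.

Deferred-dividend DDM. At t=6 the remaining stream is a growing perpetuity with first payment D_7 = 11.81.
V_6 = D_7/(r−g) = 11.81/(0.123−0.016) = 110.3738
P₀ = V_6/(1+r)^6 = 110.3738/(1+0.123)^6 = 55.0285

CHF 55.03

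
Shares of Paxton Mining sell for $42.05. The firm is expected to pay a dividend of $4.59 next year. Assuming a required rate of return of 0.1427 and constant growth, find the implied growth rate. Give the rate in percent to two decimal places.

3.35%

From P₀ = D₁/(r − g), the implied growth is g = r − D₁/P₀.
g = 0.1427 − 4.59/42.05 = 0.1427 − 0.10916 = 0.03354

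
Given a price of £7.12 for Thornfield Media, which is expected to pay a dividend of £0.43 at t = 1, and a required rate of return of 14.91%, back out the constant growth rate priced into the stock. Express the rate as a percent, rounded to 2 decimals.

From P₀ = D₁/(r − g), the implied growth is g = r − D₁/P₀.
g = 0.1491 − 0.43/7.12 = 0.1491 − 0.06039 = 0.08871

8.87%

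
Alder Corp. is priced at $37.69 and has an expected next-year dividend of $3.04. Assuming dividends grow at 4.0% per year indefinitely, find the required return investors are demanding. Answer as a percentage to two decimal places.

Rearranging the constant-growth DDM: r = D₁/P₀ + g.
r = 3.0400 / 37.69 + 0.04 = 0.08066 + 0.04 = 0.12066

12.07%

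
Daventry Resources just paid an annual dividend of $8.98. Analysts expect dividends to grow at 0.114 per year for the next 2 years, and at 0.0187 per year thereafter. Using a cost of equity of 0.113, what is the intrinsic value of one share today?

Two-stage DDM. Project D₁…D_2 at 0.114, terminal growth 0.0187, discount at r = 0.113.
D_1 = 10.0037
D_2 = 11.1441
Terminal value at t=2: TV = D_3/(r−g) = 11.3525/(0.113−0.0187) = 120.3875
P₀ = 10.0037/(1+0.113)^1 + 11.1441/(1+0.113)^2 + 120.3875/(1+0.113)^2 = 115.1674

$115.17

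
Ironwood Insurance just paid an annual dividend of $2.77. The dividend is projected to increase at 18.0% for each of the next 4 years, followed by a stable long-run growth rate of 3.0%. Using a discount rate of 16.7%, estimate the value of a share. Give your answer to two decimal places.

Two-stage DDM. Project D₁…D_4 at 0.18, terminal growth 0.03, discount at r = 0.167.
D_1 = 3.2686
D_2 = 3.8569
D_3 = 4.5512
D_4 = 5.3704
Terminal value at t=4: TV = D_5/(r−g) = 5.5315/(0.167−0.03) = 40.3761
P₀ = 3.2686/(1+0.167)^1 + 3.8569/(1+0.167)^2 + 4.5512/(1+0.167)^3 + 5.3704/(1+0.167)^4 + 40.3761/(1+0.167)^4 = 33.1612

$33.16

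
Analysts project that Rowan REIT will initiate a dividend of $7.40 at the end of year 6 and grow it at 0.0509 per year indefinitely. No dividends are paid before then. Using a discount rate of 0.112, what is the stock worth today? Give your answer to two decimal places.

Deferred-dividend DDM. At t=5 the remaining stream is a growing perpetuity with first payment D_6 = 7.40.
V_5 = D_6/(r−g) = 7.40/(0.112−0.0509) = 121.1129
P₀ = V_5/(1+r)^5 = 121.1129/(1+0.112)^5 = 71.2306

$71.23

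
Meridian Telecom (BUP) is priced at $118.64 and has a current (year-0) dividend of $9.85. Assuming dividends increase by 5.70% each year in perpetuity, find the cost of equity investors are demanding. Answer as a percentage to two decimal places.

14.48%

Rearranging the constant-growth DDM: r = D₁/P₀ + g.
D₁ = 9.85 × (1 + 0.057) = 10.4114.
r = 10.4114 / 118.64 + 0.057 = 0.08776 + 0.057 = 0.14476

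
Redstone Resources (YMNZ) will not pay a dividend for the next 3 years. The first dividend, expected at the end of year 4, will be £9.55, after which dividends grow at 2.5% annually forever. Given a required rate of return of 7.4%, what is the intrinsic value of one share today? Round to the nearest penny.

£157.32

Deferred-dividend DDM. At t=3 the remaining stream is a growing perpetuity with first payment D_4 = 9.55.
V_3 = D_4/(r−g) = 9.55/(0.074−0.025) = 194.8980
P₀ = V_3/(1+r)^3 = 194.8980/(1+0.074)^3 = 157.3238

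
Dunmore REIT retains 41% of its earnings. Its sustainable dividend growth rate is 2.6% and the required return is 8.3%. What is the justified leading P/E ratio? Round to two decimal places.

Payout ratio b = 1 − 0.41 = 0.59.
Justified leading P/E = b/(r−g) = 0.59/(0.083−0.026) = 10.3509

10.35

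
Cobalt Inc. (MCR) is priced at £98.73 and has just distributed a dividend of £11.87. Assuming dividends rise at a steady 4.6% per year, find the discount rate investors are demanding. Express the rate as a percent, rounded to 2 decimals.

Rearranging the constant-growth DDM: r = D₁/P₀ + g.
D₁ = 11.87 × (1 + 0.046) = 12.4160.
r = 12.4160 / 98.73 + 0.046 = 0.12576 + 0.046 = 0.17176

17.18%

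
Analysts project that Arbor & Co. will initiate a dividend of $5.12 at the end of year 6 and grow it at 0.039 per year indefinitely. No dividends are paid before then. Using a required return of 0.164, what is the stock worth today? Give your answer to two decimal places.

$19.17

Deferred-dividend DDM. At t=5 the remaining stream is a growing perpetuity with first payment D_6 = 5.12.
V_5 = D_6/(r−g) = 5.12/(0.164−0.039) = 40.9600
P₀ = V_5/(1+r)^5 = 40.9600/(1+0.164)^5 = 19.1688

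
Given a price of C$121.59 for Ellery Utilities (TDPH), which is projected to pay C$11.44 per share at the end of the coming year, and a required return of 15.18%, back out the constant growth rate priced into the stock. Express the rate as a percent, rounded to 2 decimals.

From P₀ = D₁/(r − g), the implied growth is g = r − D₁/P₀.
g = 0.1518 − 11.44/121.59 = 0.1518 − 0.09409 = 0.05771

5.77%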